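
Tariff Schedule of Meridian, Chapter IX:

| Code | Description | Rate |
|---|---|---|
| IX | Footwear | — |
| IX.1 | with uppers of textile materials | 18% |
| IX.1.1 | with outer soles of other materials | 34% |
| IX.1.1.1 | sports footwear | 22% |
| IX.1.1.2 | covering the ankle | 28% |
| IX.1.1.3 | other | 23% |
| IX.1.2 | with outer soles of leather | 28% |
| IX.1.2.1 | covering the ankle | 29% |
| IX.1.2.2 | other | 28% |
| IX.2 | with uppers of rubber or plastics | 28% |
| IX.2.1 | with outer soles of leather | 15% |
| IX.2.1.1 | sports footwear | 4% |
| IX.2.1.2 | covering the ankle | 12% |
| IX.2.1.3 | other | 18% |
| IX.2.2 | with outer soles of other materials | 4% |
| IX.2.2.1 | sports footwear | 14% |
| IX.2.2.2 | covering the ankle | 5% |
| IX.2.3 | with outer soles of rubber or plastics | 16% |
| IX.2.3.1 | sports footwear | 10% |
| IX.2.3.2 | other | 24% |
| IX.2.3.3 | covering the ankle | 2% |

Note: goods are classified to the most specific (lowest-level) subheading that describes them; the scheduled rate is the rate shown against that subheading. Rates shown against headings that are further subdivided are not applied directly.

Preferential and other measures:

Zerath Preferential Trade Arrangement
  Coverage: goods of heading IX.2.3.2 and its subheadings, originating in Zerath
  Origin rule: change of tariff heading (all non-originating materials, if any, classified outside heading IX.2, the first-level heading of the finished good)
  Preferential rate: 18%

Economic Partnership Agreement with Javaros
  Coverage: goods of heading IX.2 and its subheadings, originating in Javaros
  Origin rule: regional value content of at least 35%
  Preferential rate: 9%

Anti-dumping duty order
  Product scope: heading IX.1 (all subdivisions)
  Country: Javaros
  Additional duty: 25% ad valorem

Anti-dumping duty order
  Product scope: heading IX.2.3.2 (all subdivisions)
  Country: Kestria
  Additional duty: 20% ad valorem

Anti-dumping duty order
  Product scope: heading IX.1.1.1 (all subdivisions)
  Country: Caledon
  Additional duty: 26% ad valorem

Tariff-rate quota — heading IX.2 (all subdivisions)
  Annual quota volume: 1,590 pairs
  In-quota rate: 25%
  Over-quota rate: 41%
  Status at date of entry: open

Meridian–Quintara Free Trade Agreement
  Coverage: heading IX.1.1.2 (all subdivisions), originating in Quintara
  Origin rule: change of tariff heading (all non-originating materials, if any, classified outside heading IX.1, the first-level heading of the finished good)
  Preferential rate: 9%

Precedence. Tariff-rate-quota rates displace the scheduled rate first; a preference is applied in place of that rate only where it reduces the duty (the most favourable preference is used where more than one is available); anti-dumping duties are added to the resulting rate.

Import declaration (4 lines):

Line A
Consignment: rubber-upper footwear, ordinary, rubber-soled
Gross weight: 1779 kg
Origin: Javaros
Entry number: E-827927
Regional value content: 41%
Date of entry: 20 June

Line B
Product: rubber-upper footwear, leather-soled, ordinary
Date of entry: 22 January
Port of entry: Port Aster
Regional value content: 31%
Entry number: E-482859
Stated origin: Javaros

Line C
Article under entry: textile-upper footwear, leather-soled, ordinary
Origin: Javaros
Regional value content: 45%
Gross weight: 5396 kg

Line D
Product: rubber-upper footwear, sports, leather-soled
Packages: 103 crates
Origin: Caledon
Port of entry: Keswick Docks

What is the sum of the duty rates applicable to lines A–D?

112%

Line A: rubber-upper → IX.2; rubber-soled → IX.2.3; ordinary → IX.2.3.2. Scheduled 24%. quota on IX.2 open → in-quota 25%; Javaros agreement on IX.2: RVC ≥ 35% → 9% available; preferential 9%. → 9%.
Line B: rubber-upper → IX.2; leather-soled → IX.2.1; ordinary → IX.2.1.3. Scheduled 18%. quota on IX.2 open → in-quota 25%; Javaros agreement on IX.2: RVC < 35%. → 25%.
Line C: textile-upper → IX.1; leather-soled → IX.1.2; ordinary → IX.1.2.2. Scheduled 28%. Javaros agreement on IX.2: IX.1.2.2 not covered; anti-dumping (Javaros, IX.1): +25%; total 28% + 25% = 53%. → 53%.
Line D: rubber-upper → IX.2; leather-soled → IX.2.1; sports → IX.2.1.1. Scheduled 4%. quota on IX.2 open → in-quota 25%. → 25%.
Sum: 9% + 25% + 53% + 25% = 112%.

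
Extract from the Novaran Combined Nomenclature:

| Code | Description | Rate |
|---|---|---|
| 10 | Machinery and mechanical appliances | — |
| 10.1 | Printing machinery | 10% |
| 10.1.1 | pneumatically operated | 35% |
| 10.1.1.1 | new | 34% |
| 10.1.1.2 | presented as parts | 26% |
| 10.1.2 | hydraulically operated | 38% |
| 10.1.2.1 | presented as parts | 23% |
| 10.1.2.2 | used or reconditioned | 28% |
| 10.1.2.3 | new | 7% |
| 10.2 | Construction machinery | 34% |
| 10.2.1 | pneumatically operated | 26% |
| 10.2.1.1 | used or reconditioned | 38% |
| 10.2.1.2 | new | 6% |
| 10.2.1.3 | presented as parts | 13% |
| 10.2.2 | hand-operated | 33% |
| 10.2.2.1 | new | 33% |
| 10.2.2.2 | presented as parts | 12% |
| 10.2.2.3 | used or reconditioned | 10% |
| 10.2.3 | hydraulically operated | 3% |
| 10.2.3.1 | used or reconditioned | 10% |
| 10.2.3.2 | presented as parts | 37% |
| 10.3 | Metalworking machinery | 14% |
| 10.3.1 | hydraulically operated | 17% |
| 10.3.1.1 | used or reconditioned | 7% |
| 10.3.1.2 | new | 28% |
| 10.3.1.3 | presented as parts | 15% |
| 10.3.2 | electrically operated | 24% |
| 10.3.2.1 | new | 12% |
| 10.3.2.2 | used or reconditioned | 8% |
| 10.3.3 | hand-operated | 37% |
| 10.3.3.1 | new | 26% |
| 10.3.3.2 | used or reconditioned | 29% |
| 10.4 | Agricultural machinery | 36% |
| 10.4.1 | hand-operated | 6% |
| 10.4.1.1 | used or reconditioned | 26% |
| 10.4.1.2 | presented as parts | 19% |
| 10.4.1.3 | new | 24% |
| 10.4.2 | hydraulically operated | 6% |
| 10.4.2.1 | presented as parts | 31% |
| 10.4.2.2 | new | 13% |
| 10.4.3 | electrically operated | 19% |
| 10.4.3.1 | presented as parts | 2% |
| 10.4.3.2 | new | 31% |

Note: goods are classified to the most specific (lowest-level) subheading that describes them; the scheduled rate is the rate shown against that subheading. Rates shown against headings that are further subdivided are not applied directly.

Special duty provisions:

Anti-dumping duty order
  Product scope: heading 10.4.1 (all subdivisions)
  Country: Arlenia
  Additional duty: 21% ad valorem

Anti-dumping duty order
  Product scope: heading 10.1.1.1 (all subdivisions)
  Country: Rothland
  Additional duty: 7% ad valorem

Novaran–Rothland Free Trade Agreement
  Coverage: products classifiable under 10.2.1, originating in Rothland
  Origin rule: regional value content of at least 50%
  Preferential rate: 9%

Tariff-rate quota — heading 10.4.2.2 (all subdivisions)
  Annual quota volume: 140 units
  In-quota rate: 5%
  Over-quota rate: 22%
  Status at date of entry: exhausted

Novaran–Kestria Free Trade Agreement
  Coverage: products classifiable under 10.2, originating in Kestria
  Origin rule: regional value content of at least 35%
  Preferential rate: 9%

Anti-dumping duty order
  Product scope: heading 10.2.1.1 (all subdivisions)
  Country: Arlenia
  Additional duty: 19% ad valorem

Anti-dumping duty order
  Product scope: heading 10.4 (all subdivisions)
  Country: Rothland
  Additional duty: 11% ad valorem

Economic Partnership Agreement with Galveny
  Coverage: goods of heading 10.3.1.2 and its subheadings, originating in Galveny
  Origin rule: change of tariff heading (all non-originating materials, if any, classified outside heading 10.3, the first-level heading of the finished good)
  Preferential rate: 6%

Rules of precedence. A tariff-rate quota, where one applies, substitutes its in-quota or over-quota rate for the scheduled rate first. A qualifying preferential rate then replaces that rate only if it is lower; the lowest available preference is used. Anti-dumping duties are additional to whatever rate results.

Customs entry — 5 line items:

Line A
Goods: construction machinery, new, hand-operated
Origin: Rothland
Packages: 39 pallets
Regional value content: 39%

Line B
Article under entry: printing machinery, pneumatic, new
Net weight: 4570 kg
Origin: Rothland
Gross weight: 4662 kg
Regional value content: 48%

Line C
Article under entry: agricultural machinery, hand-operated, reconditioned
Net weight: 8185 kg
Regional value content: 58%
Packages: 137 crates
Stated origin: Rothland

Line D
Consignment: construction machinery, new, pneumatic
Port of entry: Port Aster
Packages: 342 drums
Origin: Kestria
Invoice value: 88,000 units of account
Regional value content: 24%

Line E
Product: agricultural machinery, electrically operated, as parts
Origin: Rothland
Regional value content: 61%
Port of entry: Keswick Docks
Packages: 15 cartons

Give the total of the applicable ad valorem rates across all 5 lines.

Line A: construction → 10.2; hand-operated → 10.2.2; new → 10.2.2.1. Scheduled 33%. Rothland agreement on 10.2.1: 10.2.2.1 not covered. → 33%.
Line B: printing → 10.1; pneumatic → 10.1.1; new → 10.1.1.1. Scheduled 34%. Rothland agreement on 10.2.1: 10.1.1.1 not covered; anti-dumping (Rothland, 10.1.1.1): +7%; total 34% + 7% = 41%. → 41%.
Line C: agricultural → 10.4; hand-operated → 10.4.1; reconditioned → 10.4.1.1. Scheduled 26%. Rothland agreement on 10.2.1: 10.4.1.1 not covered; anti-dumping (Rothland, 10.4): +11%; total 26% + 11% = 37%. → 37%.
Line D: construction → 10.2; pneumatic → 10.2.1; new → 10.2.1.2. Scheduled 6%. Kestria agreement on 10.2: RVC < 35%. → 6%.
Line E: agricultural → 10.4; electrically operated → 10.4.3; as parts → 10.4.3.1. Scheduled 2%. Rothland agreement on 10.2.1: 10.4.3.1 not covered; anti-dumping (Rothland, 10.4): +11%; total 2% + 11% = 13%. → 13%.
Sum: 33% + 41% + 37% + 6% + 13% = 130%.

130%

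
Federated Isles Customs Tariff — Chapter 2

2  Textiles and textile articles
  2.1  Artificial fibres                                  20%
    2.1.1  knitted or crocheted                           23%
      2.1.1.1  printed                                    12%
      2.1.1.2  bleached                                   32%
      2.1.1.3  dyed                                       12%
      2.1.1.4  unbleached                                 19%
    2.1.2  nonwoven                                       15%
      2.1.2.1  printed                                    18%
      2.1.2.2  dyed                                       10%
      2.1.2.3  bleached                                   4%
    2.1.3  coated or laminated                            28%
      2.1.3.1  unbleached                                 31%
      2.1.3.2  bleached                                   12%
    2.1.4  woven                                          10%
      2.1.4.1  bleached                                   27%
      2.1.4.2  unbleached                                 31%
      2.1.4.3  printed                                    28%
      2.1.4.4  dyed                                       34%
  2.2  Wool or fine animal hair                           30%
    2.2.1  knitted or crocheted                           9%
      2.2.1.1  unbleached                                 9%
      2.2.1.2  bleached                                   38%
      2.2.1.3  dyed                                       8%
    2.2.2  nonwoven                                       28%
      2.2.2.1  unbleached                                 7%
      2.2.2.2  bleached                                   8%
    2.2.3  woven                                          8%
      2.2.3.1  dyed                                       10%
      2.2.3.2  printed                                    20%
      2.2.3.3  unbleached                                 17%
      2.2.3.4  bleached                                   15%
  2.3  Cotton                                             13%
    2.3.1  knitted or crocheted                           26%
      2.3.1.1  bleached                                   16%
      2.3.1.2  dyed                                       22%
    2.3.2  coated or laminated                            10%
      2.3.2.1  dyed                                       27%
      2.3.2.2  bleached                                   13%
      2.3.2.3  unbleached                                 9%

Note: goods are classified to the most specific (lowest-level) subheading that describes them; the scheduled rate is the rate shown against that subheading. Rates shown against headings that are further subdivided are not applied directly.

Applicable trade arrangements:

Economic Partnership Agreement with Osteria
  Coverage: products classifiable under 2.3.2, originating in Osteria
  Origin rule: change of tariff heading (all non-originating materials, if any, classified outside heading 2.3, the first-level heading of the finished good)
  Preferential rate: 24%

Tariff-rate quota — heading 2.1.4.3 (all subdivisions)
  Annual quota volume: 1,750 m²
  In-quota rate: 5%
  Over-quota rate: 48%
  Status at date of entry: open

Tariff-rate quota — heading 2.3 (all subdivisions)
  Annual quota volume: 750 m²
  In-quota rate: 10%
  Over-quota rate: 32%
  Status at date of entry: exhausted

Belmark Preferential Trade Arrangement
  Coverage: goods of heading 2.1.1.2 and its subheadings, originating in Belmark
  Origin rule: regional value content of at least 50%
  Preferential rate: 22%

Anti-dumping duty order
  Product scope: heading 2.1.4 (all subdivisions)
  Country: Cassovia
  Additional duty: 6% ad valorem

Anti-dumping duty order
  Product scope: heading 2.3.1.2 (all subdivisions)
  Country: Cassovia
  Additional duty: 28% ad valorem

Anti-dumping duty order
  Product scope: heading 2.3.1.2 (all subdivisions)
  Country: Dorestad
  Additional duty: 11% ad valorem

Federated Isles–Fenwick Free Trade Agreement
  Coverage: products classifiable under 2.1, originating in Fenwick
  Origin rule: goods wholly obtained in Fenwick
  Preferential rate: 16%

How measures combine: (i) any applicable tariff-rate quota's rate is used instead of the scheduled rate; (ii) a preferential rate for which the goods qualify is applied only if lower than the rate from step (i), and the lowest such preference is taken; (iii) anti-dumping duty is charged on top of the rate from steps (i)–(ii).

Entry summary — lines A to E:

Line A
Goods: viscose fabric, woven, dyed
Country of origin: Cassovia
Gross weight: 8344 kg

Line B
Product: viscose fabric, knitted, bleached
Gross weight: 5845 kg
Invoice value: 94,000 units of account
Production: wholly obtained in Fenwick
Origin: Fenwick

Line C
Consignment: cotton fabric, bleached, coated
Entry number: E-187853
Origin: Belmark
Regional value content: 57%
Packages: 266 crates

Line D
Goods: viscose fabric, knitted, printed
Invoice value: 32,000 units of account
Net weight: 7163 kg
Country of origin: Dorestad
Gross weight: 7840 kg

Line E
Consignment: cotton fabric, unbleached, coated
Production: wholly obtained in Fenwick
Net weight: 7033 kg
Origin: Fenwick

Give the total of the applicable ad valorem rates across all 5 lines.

132%

Line A: viscose → 2.1; woven → 2.1.4; dyed → 2.1.4.4. Scheduled 34%. anti-dumping (Cassovia, 2.1.4): +6%; total 34% + 6% = 40%. → 40%.
Line B: viscose → 2.1; knitted → 2.1.1; bleached → 2.1.1.2. Scheduled 32%. Fenwick agreement on 2.1: wholly obtained → 16% available; preferential 16%. → 16%.
Line C: cotton → 2.3; coated → 2.3.2; bleached → 2.3.2.2. Scheduled 13%. quota on 2.3 exhausted → over-quota 32%; Belmark agreement on 2.1.1.2: 2.3.2.2 not covered. → 32%.
Line D: viscose → 2.1; knitted → 2.1.1; printed → 2.1.1.1. Scheduled 12%. No special measure applies. → 12%.
Line E: cotton → 2.3; coated → 2.3.2; unbleached → 2.3.2.3. Scheduled 9%. quota on 2.3 exhausted → over-quota 32%; Fenwick agreement on 2.1: 2.3.2.3 not covered. → 32%.
Sum: 40% + 16% + 32% + 12% + 32% = 132%.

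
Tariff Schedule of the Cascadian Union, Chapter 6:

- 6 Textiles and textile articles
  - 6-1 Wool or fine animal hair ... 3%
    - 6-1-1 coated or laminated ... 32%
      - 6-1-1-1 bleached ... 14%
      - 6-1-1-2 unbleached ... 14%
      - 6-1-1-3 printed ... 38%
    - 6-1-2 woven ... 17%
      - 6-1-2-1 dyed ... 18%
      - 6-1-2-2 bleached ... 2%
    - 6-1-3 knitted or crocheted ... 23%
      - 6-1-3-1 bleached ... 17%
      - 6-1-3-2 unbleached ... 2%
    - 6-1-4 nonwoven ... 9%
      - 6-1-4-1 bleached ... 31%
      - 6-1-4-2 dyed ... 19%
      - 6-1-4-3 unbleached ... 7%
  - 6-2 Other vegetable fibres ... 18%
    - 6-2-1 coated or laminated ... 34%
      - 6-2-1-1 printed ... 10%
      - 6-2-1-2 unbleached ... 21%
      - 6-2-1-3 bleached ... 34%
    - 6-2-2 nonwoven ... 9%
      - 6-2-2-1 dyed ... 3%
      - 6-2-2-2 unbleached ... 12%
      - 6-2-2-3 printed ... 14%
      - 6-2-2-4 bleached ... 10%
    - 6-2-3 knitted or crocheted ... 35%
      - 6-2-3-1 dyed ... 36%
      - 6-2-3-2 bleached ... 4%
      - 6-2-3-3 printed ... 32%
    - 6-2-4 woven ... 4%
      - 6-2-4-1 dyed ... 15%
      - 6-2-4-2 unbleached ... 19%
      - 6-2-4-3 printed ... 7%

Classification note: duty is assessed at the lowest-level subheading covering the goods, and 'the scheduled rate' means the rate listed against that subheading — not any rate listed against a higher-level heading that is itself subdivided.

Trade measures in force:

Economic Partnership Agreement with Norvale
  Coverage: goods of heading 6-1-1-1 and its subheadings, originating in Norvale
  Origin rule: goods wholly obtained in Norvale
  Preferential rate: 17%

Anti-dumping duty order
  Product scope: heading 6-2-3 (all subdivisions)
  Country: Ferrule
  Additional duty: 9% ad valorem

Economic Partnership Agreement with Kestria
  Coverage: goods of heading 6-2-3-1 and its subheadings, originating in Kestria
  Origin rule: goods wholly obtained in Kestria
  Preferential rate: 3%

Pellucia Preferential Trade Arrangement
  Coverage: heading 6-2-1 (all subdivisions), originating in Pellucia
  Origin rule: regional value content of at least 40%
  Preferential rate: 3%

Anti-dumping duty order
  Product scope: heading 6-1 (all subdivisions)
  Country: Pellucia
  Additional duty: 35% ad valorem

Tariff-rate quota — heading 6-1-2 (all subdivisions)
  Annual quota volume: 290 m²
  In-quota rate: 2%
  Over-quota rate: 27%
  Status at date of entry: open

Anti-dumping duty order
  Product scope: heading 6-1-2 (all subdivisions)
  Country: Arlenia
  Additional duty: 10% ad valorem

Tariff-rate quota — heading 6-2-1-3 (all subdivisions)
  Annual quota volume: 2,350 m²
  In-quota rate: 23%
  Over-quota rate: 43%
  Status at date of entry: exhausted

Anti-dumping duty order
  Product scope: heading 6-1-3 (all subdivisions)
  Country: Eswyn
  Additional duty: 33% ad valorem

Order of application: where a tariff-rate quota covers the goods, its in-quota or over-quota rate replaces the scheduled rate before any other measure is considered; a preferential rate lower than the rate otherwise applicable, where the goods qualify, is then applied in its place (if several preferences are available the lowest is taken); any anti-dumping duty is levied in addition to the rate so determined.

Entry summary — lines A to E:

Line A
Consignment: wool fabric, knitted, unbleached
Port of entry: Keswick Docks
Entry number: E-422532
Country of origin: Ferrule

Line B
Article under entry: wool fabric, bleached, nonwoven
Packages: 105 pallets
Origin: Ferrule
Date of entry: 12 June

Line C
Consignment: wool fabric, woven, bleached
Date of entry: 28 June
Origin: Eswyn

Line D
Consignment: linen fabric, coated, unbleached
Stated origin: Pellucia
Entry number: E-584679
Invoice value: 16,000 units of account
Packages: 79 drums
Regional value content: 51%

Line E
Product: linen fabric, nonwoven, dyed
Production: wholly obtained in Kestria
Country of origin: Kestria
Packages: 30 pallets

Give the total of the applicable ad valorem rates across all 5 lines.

Line A: wool → 6-1; knitted → 6-1-3; unbleached → 6-1-3-2. Scheduled 2%. No special measure applies. → 2%.
Line B: wool → 6-1; nonwoven → 6-1-4; bleached → 6-1-4-1. Scheduled 31%. No special measure applies. → 31%.
Line C: wool → 6-1; woven → 6-1-2; bleached → 6-1-2-2. Scheduled 2%. quota on 6-1-2 open → in-quota 2%. → 2%.
Line D: linen → 6-2; coated → 6-2-1; unbleached → 6-2-1-2. Scheduled 21%. Pellucia agreement on 6-2-1: RVC ≥ 40% → 3% available; preferential 3%. → 3%.
Line E: linen → 6-2; nonwoven → 6-2-2; dyed → 6-2-2-1. Scheduled 3%. Kestria agreement on 6-2-3-1: 6-2-2-1 not covered. → 3%.
Sum: 2% + 31% + 2% + 3% + 3% = 41%.

41%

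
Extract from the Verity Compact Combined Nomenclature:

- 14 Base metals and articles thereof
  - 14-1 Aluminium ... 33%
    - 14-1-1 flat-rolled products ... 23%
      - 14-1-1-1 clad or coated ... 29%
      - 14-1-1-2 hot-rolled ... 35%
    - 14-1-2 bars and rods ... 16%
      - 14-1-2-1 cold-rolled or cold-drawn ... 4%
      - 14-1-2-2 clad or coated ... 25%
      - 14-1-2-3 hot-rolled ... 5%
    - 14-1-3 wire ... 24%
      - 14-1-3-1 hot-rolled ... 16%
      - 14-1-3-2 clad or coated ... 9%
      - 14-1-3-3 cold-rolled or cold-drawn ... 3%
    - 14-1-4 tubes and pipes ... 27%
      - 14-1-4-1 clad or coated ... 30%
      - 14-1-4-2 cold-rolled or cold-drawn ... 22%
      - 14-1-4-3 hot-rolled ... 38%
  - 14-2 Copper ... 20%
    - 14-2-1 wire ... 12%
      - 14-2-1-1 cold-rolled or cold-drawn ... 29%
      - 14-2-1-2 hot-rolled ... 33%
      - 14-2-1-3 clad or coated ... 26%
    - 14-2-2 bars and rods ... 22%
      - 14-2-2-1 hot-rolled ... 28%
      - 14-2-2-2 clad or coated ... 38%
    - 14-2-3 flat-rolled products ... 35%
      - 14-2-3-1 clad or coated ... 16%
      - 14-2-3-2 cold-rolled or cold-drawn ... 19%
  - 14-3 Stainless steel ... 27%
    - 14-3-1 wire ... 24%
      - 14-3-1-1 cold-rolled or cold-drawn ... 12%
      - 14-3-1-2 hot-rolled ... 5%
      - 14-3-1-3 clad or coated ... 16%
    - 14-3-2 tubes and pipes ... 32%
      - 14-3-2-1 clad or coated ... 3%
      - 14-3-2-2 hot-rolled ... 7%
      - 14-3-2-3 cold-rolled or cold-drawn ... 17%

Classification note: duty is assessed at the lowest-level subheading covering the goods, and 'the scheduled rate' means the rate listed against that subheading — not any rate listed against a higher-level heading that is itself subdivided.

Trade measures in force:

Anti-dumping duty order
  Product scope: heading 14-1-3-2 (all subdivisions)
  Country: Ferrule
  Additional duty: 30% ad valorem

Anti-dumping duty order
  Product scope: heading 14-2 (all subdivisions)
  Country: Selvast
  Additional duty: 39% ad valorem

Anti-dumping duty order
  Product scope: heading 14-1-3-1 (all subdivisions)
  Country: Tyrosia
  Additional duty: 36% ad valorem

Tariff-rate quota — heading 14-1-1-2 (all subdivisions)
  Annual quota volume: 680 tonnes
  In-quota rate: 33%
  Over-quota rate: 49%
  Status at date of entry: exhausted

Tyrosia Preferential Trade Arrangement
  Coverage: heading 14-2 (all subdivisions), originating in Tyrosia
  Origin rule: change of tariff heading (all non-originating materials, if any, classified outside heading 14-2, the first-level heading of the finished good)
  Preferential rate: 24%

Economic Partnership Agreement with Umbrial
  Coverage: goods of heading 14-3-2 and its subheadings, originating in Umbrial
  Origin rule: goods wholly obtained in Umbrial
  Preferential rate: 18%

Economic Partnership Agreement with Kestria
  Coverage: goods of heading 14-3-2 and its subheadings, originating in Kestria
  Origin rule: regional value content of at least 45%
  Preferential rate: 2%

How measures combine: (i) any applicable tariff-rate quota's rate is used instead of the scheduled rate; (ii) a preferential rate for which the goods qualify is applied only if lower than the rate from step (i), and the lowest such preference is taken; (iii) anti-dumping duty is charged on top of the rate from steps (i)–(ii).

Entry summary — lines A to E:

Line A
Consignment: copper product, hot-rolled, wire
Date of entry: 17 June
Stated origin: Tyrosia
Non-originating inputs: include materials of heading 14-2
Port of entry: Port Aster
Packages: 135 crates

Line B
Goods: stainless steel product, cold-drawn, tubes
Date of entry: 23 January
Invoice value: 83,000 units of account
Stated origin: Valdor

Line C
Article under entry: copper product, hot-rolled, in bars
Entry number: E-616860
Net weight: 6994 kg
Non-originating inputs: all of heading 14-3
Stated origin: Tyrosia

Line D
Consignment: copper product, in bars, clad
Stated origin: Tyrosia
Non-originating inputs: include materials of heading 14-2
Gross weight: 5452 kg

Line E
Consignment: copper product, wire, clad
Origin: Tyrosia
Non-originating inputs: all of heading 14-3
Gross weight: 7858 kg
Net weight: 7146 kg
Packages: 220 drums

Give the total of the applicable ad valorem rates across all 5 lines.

136%

Line A: copper → 14-2; wire → 14-2-1; hot-rolled → 14-2-1-2. Scheduled 33%. Tyrosia agreement on 14-2: CTH not met. → 33%.
Line B: stainless steel → 14-3; tubes → 14-3-2; cold-drawn → 14-3-2-3. Scheduled 17%. No special measure applies. → 17%.
Line C: copper → 14-2; in bars → 14-2-2; hot-rolled → 14-2-2-1. Scheduled 28%. Tyrosia agreement on 14-2: CTH met → 24% available; preferential 24%. → 24%.
Line D: copper → 14-2; in bars → 14-2-2; clad → 14-2-2-2. Scheduled 38%. Tyrosia agreement on 14-2: CTH not met. → 38%.
Line E: copper → 14-2; wire → 14-2-1; clad → 14-2-1-3. Scheduled 26%. Tyrosia agreement on 14-2: CTH met → 24% available; preferential 24%. → 24%.
Sum: 33% + 17% + 24% + 38% + 24% = 136%.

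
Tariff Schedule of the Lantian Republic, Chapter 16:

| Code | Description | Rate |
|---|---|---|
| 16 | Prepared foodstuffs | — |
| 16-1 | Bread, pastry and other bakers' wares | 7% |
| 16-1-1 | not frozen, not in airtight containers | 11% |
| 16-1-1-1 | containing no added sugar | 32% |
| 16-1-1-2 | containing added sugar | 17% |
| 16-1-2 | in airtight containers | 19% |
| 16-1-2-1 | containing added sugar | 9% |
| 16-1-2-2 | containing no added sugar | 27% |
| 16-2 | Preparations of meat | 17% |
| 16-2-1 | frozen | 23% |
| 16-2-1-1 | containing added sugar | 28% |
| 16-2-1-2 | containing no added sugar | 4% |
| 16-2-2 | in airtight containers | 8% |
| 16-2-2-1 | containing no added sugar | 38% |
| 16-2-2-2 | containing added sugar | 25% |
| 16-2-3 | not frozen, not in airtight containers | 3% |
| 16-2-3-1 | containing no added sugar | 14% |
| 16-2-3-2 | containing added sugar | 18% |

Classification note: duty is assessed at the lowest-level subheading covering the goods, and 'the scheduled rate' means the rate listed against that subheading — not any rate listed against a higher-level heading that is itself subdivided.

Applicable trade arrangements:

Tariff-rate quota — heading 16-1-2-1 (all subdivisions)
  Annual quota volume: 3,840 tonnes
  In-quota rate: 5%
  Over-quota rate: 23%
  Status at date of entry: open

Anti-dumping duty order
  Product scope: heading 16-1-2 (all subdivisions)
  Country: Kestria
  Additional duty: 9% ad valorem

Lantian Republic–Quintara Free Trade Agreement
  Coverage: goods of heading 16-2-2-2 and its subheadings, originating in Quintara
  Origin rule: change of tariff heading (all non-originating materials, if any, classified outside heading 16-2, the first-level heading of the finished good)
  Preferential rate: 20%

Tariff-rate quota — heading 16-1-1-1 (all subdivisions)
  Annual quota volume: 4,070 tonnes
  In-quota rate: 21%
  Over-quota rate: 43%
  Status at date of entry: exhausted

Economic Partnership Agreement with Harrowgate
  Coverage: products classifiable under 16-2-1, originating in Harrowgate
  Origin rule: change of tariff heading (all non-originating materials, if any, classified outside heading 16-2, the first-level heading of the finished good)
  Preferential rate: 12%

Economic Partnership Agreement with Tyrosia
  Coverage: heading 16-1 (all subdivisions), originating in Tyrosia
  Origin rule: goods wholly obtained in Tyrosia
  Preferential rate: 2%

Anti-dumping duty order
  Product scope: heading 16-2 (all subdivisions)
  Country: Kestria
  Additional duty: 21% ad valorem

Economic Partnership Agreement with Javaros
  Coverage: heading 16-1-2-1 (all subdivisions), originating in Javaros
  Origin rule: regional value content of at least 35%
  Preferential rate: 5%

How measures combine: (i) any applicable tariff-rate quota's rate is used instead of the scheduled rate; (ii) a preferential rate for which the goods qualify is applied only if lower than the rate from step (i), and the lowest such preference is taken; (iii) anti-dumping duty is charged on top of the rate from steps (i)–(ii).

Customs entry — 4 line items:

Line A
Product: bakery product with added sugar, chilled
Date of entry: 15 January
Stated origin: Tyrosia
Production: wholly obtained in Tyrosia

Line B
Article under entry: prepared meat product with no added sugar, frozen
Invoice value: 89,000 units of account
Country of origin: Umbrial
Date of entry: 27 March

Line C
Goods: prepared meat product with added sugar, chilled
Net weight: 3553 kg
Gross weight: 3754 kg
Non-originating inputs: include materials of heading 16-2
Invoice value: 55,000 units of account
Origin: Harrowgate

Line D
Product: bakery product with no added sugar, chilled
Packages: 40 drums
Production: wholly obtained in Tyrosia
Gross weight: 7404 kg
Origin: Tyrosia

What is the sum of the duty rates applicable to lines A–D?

26%

Line A: bakery product → 16-1; chilled → 16-1-1; with added sugar → 16-1-1-2. Scheduled 17%. Tyrosia agreement on 16-1: wholly obtained → 2% available; preferential 2%. → 2%.
Line B: prepared meat product → 16-2; frozen → 16-2-1; with no added sugar → 16-2-1-2. Scheduled 4%. No special measure applies. → 4%.
Line C: prepared meat product → 16-2; chilled → 16-2-3; with added sugar → 16-2-3-2. Scheduled 18%. Harrowgate agreement on 16-2-1: 16-2-3-2 not covered. → 18%.
Line D: bakery product → 16-1; chilled → 16-1-1; with no added sugar → 16-1-1-1. Scheduled 32%. quota on 16-1-1-1 exhausted → over-quota 43%; Tyrosia agreement on 16-1: wholly obtained → 2% available; preferential 2%. → 2%.
Sum: 2% + 4% + 18% + 2% = 26%.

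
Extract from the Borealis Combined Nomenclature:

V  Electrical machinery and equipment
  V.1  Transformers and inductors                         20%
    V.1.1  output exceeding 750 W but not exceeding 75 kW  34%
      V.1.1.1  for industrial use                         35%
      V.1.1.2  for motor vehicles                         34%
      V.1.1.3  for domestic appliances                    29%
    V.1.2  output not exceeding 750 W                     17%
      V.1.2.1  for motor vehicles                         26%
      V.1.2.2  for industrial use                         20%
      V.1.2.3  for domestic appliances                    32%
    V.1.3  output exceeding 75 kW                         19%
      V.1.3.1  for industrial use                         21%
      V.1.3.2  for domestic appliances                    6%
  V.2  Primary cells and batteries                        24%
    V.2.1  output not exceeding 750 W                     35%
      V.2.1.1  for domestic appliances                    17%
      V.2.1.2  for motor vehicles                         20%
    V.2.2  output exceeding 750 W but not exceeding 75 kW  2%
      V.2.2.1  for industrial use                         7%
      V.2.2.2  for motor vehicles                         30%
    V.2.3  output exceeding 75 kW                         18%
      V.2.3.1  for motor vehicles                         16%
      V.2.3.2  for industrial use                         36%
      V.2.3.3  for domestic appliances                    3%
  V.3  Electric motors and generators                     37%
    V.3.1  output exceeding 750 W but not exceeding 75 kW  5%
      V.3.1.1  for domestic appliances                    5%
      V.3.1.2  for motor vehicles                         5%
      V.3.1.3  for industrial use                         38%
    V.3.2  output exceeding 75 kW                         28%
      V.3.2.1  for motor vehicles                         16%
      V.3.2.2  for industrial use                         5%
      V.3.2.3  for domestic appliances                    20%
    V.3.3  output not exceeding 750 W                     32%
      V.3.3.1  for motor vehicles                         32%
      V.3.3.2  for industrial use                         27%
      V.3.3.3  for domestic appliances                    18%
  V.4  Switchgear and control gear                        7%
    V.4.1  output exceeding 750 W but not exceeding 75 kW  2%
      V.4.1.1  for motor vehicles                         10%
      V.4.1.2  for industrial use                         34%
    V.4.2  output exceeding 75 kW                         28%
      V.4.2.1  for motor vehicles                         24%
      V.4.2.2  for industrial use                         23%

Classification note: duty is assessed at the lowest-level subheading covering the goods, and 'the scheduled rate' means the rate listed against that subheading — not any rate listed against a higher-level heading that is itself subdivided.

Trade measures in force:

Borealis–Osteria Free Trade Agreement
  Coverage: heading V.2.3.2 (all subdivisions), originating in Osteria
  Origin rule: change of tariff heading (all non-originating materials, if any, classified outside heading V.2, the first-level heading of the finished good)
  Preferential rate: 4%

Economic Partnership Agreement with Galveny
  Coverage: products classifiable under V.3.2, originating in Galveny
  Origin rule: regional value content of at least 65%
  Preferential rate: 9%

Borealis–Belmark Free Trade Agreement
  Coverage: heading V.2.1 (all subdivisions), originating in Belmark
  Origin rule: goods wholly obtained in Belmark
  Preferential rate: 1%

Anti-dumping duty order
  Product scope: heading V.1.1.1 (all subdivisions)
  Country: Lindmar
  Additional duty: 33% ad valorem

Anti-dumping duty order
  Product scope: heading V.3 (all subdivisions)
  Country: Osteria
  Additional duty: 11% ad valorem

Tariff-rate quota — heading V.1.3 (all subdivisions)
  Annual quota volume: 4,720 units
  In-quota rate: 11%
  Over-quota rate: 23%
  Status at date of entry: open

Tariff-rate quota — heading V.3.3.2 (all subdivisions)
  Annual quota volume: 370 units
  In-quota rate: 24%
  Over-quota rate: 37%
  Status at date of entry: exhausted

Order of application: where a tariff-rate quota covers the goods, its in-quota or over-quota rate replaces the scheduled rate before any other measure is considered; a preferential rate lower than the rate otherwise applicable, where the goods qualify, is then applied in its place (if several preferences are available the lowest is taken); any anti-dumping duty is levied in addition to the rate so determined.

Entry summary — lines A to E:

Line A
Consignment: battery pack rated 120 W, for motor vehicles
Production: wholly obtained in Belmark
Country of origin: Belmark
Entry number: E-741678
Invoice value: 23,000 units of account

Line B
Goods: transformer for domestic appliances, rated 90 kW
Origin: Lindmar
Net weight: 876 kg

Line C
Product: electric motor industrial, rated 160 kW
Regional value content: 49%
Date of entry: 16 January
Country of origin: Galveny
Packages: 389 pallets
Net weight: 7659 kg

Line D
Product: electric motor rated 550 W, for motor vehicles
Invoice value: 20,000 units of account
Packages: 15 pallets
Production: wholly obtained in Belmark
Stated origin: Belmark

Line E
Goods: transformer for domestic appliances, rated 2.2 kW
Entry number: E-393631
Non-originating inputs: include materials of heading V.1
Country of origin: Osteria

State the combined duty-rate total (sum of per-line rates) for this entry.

78%

Line A: battery pack → V.2; rated 120 W → V.2.1; for motor vehicles → V.2.1.2. Scheduled 20%. Belmark agreement on V.2.1: wholly obtained → 1% available; preferential 1%. → 1%.
Line B: transformer → V.1; rated 90 kW → V.1.3; for domestic appliances → V.1.3.2. Scheduled 6%. quota on V.1.3 open → in-quota 11%. → 11%.
Line C: electric motor → V.3; rated 160 kW → V.3.2; industrial → V.3.2.2. Scheduled 5%. Galveny agreement on V.3.2: RVC < 65%. → 5%.
Line D: electric motor → V.3; rated 550 W → V.3.3; for motor vehicles → V.3.3.1. Scheduled 32%. Belmark agreement on V.2.1: V.3.3.1 not covered. → 32%.
Line E: transformer → V.1; rated 2.2 kW → V.1.1; for domestic appliances → V.1.1.3. Scheduled 29%. Osteria agreement on V.2.3.2: V.1.1.3 not covered. → 29%.
Sum: 1% + 11% + 5% + 32% + 29% = 78%.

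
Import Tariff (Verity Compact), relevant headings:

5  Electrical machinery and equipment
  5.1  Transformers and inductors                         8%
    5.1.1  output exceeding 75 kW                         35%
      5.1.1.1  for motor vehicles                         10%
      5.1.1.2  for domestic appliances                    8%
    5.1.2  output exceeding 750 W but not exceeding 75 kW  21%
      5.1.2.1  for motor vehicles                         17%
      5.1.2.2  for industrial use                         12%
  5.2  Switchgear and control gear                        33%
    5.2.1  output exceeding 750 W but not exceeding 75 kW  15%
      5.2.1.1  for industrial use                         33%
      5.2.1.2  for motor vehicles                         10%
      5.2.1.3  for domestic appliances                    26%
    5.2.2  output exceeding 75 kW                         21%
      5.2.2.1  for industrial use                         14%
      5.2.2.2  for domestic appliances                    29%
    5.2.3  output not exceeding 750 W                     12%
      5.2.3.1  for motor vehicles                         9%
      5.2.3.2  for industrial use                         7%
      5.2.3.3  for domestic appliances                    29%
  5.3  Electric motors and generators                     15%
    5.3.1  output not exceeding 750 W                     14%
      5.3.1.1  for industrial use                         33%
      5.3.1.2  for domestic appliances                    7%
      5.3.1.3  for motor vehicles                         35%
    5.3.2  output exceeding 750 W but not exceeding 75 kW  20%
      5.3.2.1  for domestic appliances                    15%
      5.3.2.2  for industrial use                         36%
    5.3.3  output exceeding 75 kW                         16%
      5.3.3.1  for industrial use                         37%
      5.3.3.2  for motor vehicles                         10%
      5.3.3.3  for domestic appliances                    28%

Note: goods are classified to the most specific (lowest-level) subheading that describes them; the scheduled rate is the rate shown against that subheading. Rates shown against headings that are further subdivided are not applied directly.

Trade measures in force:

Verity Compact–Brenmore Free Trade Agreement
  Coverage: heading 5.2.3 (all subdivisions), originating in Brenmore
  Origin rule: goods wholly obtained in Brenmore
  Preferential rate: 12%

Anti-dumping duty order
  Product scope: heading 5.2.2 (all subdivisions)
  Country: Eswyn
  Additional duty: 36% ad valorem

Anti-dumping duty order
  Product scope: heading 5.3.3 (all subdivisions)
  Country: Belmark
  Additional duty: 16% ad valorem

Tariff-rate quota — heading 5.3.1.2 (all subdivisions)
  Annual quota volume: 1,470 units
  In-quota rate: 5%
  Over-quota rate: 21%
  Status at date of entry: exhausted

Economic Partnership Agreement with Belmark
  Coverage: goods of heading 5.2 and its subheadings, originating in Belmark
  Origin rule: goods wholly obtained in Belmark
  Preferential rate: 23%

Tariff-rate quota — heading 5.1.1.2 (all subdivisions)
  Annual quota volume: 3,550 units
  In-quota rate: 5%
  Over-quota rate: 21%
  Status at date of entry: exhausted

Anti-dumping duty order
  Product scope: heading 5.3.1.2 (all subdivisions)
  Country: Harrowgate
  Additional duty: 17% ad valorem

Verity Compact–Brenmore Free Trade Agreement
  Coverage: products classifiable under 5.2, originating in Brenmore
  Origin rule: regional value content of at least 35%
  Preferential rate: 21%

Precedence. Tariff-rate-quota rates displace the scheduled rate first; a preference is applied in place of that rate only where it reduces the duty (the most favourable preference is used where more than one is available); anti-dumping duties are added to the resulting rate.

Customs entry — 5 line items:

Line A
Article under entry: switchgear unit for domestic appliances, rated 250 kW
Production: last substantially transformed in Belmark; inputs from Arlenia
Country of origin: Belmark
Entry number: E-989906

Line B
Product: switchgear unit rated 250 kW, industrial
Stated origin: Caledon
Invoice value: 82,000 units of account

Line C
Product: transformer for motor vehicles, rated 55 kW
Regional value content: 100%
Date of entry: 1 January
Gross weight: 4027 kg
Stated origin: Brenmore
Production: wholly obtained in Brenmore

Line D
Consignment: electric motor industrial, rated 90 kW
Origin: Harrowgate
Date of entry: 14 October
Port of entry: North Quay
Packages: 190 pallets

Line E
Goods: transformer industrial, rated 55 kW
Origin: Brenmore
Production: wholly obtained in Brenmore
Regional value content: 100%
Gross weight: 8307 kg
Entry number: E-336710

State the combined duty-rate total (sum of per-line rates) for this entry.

Line A: switchgear unit → 5.2; rated 250 kW → 5.2.2; for domestic appliances → 5.2.2.2. Scheduled 29%. Belmark agreement on 5.2: not wholly obtained. → 29%.
Line B: switchgear unit → 5.2; rated 250 kW → 5.2.2; industrial → 5.2.2.1. Scheduled 14%. No special measure applies. → 14%.
Line C: transformer → 5.1; rated 55 kW → 5.1.2; for motor vehicles → 5.1.2.1. Scheduled 17%. Brenmore agreement on 5.2.3: 5.1.2.1 not covered; Brenmore agreement on 5.2: 5.1.2.1 not covered. → 17%.
Line D: electric motor → 5.3; rated 90 kW → 5.3.3; industrial → 5.3.3.1. Scheduled 37%. No special measure applies. → 37%.
Line E: transformer → 5.1; rated 55 kW → 5.1.2; industrial → 5.1.2.2. Scheduled 12%. Brenmore agreement on 5.2.3: 5.1.2.2 not covered; Brenmore agreement on 5.2: 5.1.2.2 not covered. → 12%.
Sum: 29% + 14% + 17% + 37% + 12% = 109%.

109%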